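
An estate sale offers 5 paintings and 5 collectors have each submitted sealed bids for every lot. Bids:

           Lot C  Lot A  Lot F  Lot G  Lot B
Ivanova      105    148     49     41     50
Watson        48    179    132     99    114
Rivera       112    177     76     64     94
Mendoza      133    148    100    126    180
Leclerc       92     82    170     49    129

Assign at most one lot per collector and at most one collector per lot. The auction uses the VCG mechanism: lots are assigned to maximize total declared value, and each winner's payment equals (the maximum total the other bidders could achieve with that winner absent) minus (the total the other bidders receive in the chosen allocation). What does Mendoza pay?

Mendoza pays $15.

Efficient allocation: Ivanova→Lot C ($105), Watson→Lot G ($99), Rivera→Lot A ($177), Mendoza→Lot B ($180), Leclerc→Lot F ($170); total welfare W = $731.
Mendoza receives Lot B at value $180, so the others get W − 180 = $551.
Without Mendoza: best allocation of the remaining 4 bidders over all 5 lots is Ivanova→Lot C ($105), Watson→Lot B ($114), Rivera→Lot A ($177), Leclerc→Lot F ($170), total $566.
VCG payment = (others' best without Mendoza) − (others' welfare with Mendoza) = 566 − 551 = $15.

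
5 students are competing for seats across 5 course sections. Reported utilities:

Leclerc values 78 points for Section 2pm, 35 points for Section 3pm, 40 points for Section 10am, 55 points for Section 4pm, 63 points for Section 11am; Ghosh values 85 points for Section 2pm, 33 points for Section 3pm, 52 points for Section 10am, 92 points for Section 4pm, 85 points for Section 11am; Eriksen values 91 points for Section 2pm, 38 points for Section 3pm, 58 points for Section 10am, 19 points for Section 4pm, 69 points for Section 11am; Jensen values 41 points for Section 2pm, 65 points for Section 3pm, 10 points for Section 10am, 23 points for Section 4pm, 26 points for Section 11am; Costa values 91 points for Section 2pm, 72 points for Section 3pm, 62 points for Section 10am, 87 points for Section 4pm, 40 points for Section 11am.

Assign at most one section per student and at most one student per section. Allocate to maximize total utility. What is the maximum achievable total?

Maximum total: 373 points

Optimal: Leclerc→Section 2pm (78 points), Ghosh→Section 11am (85 points), Eriksen→Section 10am (58 points), Jensen→Section 3pm (65 points), Costa→Section 4pm (87 points) — total 78+85+58+65+87 = 373 points.
Max-entry greedy (repeatedly take the single best remaining cell) gives 328 points, worse by 45.
Swapping Costa↔Eriksen (Costa→Section 10am 62 points, Eriksen→Section 4pm 19 points) loses 64.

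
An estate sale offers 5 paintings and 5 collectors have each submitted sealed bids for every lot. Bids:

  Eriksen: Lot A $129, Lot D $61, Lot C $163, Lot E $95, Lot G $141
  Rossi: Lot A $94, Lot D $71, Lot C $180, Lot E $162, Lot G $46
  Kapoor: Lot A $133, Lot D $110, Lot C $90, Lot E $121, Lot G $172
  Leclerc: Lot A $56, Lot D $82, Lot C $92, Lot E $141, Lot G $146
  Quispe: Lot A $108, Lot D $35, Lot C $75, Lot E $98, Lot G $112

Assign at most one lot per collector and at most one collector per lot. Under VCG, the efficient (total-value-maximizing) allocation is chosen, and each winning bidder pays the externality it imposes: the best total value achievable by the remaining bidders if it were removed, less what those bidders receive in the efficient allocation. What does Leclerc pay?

Efficient allocation: Eriksen→Lot C ($163), Rossi→Lot E ($162), Kapoor→Lot D ($110), Leclerc→Lot G ($146), Quispe→Lot A ($108); total welfare W = $689.
Leclerc receives Lot G at value $146, so the others get W − 146 = $543.
Without Leclerc: best allocation of the remaining 4 bidders over all 5 lots is Eriksen→Lot C ($163), Rossi→Lot E ($162), Kapoor→Lot G ($172), Quispe→Lot A ($108), total $605.
VCG payment = (others' best without Leclerc) − (others' welfare with Leclerc) = 605 − 543 = $62.

Leclerc pays $62.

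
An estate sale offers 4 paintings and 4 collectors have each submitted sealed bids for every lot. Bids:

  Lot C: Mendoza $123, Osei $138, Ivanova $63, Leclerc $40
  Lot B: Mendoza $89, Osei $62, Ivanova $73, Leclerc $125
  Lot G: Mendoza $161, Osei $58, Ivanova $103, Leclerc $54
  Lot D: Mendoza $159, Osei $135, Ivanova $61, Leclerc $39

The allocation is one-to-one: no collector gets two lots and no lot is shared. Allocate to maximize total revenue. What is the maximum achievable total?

Max total: $525

Optimal: Mendoza→Lot D ($159), Osei→Lot C ($138), Ivanova→Lot G ($103), Leclerc→Lot B ($125) — total 159+138+103+125 = $525.
Column-greedy (each lot in turn goes to its best remaining collector) gives $485, worse by 40.
Next-best assignment: Mendoza→Lot C, Osei→Lot D, Ivanova→Lot G, Leclerc→Lot B = $486.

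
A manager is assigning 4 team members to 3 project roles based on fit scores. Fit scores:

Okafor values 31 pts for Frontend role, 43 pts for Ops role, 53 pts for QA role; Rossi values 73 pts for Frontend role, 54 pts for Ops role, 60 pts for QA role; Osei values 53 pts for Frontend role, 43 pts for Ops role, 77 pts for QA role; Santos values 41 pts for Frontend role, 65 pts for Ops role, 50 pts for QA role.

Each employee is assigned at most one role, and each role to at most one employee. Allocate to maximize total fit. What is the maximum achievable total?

Optimal: Rossi→Frontend role (73 pts), Santos→Ops role (65 pts), Osei→QA role (77 pts) — total 73+65+77 = 215 pts.
Row-greedy (each employee in turn takes its best remaining role) gives 169 pts, worse by 46.
Swapping Santos↔Rossi (Santos→Frontend role 41 pts, Rossi→Ops role 54 pts) loses 43.
No other one-to-one assignment exceeds 215 pts.

Max total: 215 pts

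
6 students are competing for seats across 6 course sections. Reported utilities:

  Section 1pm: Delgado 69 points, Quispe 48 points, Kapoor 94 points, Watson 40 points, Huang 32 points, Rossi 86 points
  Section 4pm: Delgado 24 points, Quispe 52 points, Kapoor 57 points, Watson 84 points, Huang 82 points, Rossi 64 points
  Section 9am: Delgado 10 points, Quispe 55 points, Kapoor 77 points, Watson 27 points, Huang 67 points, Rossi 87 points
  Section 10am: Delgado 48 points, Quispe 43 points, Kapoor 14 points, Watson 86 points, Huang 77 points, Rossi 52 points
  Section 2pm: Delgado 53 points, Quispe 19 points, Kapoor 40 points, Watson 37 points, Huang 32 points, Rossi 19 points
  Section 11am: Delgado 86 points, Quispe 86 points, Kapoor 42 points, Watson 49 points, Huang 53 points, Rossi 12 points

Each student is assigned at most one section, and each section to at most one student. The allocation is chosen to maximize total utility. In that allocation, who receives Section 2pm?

Delgado receives Section 2pm.

This is the linear assignment problem.
Optimal: Delgado→Section 2pm (53 points), Quispe→Section 11am (86 points), Kapoor→Section 1pm (94 points), Watson→Section 10am (86 points), Huang→Section 4pm (82 points), Rossi→Section 9am (87 points) — total 53+86+94+86+82+87 = 488 points.
Row-greedy (each student in turn takes its best remaining section) gives 422 points, worse by 66.
Checked against all permutations: 488 points is optimal.
Delgado's own top section is Section 11am (86 points), but forcing Delgado→Section 11am and reassigning the rest optimally gives only 454 points — worse by 34.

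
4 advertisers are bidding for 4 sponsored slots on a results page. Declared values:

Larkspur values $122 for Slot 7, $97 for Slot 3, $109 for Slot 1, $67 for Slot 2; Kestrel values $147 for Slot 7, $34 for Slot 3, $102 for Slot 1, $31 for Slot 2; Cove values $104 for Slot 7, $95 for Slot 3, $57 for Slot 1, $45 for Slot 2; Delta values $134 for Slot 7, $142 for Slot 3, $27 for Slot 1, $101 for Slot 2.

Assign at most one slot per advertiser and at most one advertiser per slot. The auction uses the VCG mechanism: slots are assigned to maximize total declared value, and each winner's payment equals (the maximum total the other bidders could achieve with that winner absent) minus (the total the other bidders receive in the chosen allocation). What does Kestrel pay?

Kestrel pays $50.

Efficient allocation: Larkspur→Slot 1 ($109), Kestrel→Slot 7 ($147), Cove→Slot 3 ($95), Delta→Slot 2 ($101); total welfare W = $452.
Kestrel receives Slot 7 at value $147, so the others get W − 147 = $305.
Without Kestrel: best allocation of the remaining 3 bidders over all 4 slots is Larkspur→Slot 1 ($109), Cove→Slot 7 ($104), Delta→Slot 3 ($142), total $355.
VCG payment = (others' best without Kestrel) − (others' welfare with Kestrel) = 355 − 305 = $50.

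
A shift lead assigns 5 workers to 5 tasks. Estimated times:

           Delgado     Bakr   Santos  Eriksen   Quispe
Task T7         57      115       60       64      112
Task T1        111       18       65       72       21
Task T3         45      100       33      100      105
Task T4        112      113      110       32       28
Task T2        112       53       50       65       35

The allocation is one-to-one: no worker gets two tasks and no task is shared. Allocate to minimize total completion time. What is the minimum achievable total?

This is the linear assignment problem.
Optimal: Delgado→Task T7 (57 min), Bakr→Task T1 (18 min), Santos→Task T3 (33 min), Eriksen→Task T4 (32 min), Quispe→Task T2 (35 min) — total 57+18+33+32+35 = 175 min.
Min-entry greedy (repeatedly take the single cheapest remaining cell) gives 201 min, worse by 26.
Next-best assignment: Delgado→Task T3, Bakr→Task T1, Santos→Task T7, Eriksen→Task T4, Quispe→Task T2 = 190 min.
Swapping Quispe↔Santos (Quispe→Task T3 105 min, Santos→Task T2 50 min) adds 87.
No other one-to-one assignment undercuts 175 min.

Minimum total: 175 min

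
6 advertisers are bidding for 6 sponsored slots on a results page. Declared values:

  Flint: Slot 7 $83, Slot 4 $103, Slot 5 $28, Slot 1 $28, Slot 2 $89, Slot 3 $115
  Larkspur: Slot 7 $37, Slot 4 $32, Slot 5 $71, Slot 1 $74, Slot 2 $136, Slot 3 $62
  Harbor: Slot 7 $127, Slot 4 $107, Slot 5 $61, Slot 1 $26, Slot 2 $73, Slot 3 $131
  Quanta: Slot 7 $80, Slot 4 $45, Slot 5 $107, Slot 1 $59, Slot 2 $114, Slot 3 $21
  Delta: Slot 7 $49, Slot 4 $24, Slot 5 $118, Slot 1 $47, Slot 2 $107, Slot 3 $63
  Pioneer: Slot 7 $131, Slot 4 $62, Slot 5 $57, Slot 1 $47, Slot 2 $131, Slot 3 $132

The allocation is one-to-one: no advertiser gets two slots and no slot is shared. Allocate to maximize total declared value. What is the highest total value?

Max total: $678

This is the linear assignment problem.
Optimal: Flint→Slot 4 ($103), Larkspur→Slot 2 ($136), Harbor→Slot 3 ($131), Quanta→Slot 1 ($59), Delta→Slot 5 ($118), Pioneer→Slot 7 ($131) — total 103+136+131+59+118+131 = $678.
Column-greedy (each slot in turn goes to its best remaining advertiser) gives $659, worse by 19.
No other one-to-one assignment exceeds $678.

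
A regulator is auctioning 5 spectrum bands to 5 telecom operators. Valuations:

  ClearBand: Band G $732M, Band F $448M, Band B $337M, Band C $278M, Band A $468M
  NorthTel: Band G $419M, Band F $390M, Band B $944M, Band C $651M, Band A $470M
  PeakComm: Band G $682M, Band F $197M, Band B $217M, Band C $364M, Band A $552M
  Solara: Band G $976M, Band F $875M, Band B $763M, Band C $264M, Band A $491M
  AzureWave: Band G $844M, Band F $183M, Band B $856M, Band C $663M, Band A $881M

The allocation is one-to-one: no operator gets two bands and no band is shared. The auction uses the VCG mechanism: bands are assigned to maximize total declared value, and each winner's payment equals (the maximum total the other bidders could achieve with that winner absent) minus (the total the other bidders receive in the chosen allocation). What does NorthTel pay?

NorthTel pays $163M.

Efficient allocation: ClearBand→Band G ($732M), NorthTel→Band B ($944M), PeakComm→Band C ($364M), Solara→Band F ($875M), AzureWave→Band A ($881M); total welfare W = $3796M.
NorthTel receives Band B at value $944M, so the others get W − 944 = $2852M.
Without NorthTel: best allocation of the remaining 4 bidders over all 5 bands is ClearBand→Band G ($732M), PeakComm→Band A ($552M), Solara→Band F ($875M), AzureWave→Band B ($856M), total $3015M.
VCG payment = (others' best without NorthTel) − (others' welfare with NorthTel) = 3015 − 2852 = $163M.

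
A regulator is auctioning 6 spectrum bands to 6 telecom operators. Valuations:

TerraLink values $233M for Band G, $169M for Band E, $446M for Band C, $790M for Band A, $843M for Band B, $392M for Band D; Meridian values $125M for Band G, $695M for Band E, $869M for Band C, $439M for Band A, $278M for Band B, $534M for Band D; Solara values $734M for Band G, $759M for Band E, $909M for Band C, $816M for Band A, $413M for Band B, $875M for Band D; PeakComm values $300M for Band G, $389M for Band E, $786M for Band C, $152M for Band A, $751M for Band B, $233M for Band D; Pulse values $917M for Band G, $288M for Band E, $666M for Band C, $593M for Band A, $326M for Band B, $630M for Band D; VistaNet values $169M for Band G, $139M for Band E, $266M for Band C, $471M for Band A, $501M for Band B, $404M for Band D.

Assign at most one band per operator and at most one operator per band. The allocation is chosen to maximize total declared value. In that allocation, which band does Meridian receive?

This is a one-to-one assignment (maximum-weight bipartite matching).
Optimal: TerraLink→Band B ($843M), Meridian→Band E ($695M), Solara→Band D ($875M), PeakComm→Band C ($786M), Pulse→Band G ($917M), VistaNet→Band A ($471M) — total 843+695+875+786+917+471 = $4587M.
Row-greedy (each operator in turn takes its best remaining band) gives $4364M, worse by 223.
Next-best assignment: TerraLink→Band A, Meridian→Band E, Solara→Band D, PeakComm→Band C, Pulse→Band G, VistaNet→Band B = $4564M.
Meridian's own top band is Band C ($869M), but forcing Meridian→Band C and reassigning the rest optimally gives only $4490M — worse by 97.

Meridian receives Band E.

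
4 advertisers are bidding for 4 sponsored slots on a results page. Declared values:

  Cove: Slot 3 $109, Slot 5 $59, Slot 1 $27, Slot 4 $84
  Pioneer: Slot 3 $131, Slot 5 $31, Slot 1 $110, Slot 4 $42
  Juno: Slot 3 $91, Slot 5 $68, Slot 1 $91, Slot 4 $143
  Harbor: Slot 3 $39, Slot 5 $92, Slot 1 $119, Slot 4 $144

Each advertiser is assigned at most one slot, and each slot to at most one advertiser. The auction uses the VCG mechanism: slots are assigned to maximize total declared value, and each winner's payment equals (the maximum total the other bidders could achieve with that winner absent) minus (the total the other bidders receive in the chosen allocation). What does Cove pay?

Efficient allocation: Cove→Slot 3 ($109), Pioneer→Slot 1 ($110), Juno→Slot 4 ($143), Harbor→Slot 5 ($92); total welfare W = $454.
Cove receives Slot 3 at value $109, so the others get W − 109 = $345.
Without Cove: best allocation of the remaining 3 bidders over all 4 slots is Pioneer→Slot 3 ($131), Juno→Slot 4 ($143), Harbor→Slot 1 ($119), total $393.
VCG payment = (others' best without Cove) − (others' welfare with Cove) = 393 − 345 = $48.

Cove pays $48.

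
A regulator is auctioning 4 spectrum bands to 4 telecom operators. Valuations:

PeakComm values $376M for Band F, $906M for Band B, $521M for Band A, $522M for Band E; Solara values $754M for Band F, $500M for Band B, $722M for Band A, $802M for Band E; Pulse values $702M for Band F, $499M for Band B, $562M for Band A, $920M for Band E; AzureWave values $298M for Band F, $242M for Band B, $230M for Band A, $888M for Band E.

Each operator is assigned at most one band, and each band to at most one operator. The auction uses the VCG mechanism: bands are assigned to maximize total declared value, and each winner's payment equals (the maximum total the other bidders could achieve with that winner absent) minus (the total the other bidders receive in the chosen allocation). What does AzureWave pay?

Efficient allocation: PeakComm→Band B ($906M), Solara→Band A ($722M), Pulse→Band F ($702M), AzureWave→Band E ($888M); total welfare W = $3218M.
AzureWave receives Band E at value $888M, so the others get W − 888 = $2330M.
Without AzureWave: best allocation of the remaining 3 bidders over all 4 bands is PeakComm→Band B ($906M), Solara→Band F ($754M), Pulse→Band E ($920M), total $2580M.
VCG payment = (others' best without AzureWave) − (others' welfare with AzureWave) = 2580 − 2330 = $250M.

AzureWave pays $250M.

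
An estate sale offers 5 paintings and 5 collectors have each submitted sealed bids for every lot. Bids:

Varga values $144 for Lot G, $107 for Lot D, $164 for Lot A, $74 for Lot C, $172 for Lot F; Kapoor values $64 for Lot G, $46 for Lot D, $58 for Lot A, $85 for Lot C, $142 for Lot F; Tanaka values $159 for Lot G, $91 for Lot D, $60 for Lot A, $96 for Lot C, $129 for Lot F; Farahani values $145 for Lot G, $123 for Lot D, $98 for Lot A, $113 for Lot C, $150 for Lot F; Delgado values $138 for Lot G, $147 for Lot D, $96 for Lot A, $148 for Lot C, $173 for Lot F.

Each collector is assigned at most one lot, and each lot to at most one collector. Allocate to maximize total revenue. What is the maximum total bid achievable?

Maximum total: $736

Treat this as an assignment problem: match each collector to one lot.
Optimal: Varga→Lot A ($164), Kapoor→Lot F ($142), Tanaka→Lot G ($159), Farahani→Lot D ($123), Delgado→Lot C ($148) — total 164+142+159+123+148 = $736.
Next-best assignment: Varga→Lot A, Kapoor→Lot F, Tanaka→Lot G, Farahani→Lot C, Delgado→Lot D = $725.
Swapping Kapoor↔Varga (Kapoor→Lot A $58, Varga→Lot F $172) loses 76.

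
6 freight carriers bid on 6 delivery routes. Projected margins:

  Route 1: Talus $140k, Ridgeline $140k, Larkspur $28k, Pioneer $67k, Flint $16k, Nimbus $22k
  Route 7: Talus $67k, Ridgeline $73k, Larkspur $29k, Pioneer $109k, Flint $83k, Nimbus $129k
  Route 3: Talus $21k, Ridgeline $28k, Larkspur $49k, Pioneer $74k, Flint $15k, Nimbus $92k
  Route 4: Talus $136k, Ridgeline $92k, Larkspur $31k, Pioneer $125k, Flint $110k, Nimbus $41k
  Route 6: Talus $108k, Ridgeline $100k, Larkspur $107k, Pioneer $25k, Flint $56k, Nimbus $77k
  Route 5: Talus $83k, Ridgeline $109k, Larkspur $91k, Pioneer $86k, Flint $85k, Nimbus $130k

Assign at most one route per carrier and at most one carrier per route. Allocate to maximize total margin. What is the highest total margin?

This is the linear assignment problem.
Optimal: Talus→Route 4 ($136k), Ridgeline→Route 1 ($140k), Larkspur→Route 6 ($107k), Pioneer→Route 3 ($74k), Flint→Route 5 ($85k), Nimbus→Route 7 ($129k) — total 136+140+107+74+85+129 = $671k.
Column-greedy (each route in turn goes to its best remaining carrier) gives $669k, worse by 2.
Every other assignment is strictly worse.

Max total: $671k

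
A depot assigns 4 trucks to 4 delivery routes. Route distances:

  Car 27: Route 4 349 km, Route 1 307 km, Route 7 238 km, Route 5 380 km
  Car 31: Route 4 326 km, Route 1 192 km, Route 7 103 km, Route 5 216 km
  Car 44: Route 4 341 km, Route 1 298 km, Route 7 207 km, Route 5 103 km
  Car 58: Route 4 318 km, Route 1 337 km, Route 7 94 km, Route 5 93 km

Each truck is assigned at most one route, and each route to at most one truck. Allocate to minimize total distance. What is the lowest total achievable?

Minimum total: 738 km

Optimal: Car 27→Route 4 (349 km), Car 31→Route 1 (192 km), Car 44→Route 5 (103 km), Car 58→Route 7 (94 km) — total 349+192+103+94 = 738 km.
Column-greedy (each route in turn goes to its cheapest remaining truck) gives 1097 km, worse by 359.
Swapping Car 31↔Car 27 (Car 31→Route 4 326 km, Car 27→Route 1 307 km) adds 92.
Every other assignment is strictly worse.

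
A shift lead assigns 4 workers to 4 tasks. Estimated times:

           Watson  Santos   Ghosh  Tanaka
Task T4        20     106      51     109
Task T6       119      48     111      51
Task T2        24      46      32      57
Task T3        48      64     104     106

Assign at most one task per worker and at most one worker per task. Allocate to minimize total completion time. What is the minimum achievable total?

Optimal: Watson→Task T4 (20 min), Santos→Task T3 (64 min), Ghosh→Task T2 (32 min), Tanaka→Task T6 (51 min) — total 20+64+32+51 = 167 min.
Min-entry greedy (repeatedly take the single cheapest remaining cell) gives 206 min, worse by 39.

Min total: 167 min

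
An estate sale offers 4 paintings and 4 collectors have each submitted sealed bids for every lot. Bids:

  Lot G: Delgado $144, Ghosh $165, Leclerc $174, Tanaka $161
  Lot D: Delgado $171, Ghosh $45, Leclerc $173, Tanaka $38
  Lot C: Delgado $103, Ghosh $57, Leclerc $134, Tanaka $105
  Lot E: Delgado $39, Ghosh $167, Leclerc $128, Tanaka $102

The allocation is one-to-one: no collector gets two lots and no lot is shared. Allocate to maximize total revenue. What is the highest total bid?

Max total: $633

Optimal: Delgado→Lot D ($171), Ghosh→Lot E ($167), Leclerc→Lot C ($134), Tanaka→Lot G ($161) — total 171+167+134+161 = $633.
Row-greedy (each collector in turn takes its best remaining lot) gives $617, worse by 16.
Next-best assignment: Delgado→Lot D, Ghosh→Lot E, Leclerc→Lot G, Tanaka→Lot C = $617.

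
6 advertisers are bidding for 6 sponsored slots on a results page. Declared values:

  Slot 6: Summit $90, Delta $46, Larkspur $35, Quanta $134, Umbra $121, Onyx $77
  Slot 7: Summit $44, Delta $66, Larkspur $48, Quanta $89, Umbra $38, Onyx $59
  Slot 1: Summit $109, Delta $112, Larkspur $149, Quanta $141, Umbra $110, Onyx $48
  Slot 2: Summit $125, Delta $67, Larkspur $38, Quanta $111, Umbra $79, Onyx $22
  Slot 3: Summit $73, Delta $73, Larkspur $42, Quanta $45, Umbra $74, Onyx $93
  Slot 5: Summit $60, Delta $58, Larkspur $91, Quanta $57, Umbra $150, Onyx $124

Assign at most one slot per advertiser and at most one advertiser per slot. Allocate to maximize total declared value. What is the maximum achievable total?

This is the linear assignment problem.
Optimal: Summit→Slot 2 ($125), Delta→Slot 7 ($66), Larkspur→Slot 1 ($149), Quanta→Slot 6 ($134), Umbra→Slot 5 ($150), Onyx→Slot 3 ($93) — total 125+66+149+134+150+93 = $717.
Row-greedy (each advertiser in turn takes its best remaining slot) gives $595, worse by 122.
Swapping Quanta↔Larkspur (Quanta→Slot 1 $141, Larkspur→Slot 6 $35) loses 107.

Max total: $717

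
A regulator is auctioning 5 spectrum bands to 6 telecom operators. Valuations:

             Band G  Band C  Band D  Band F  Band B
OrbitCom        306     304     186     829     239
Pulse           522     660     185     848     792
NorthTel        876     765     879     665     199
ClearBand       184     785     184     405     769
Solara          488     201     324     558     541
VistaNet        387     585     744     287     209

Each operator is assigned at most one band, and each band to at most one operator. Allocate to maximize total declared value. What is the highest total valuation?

Max total: $4026M

This is the linear assignment problem.
Optimal: NorthTel→Band G ($876M), ClearBand→Band C ($785M), VistaNet→Band D ($744M), OrbitCom→Band F ($829M), Pulse→Band B ($792M) — total 876+785+744+829+792 = $4026M.
Max-entry greedy (repeatedly take the single best remaining cell) gives $3440M, worse by 586.
Swapping Pulse↔OrbitCom (Pulse→Band F $848M, OrbitCom→Band B $239M) loses 534.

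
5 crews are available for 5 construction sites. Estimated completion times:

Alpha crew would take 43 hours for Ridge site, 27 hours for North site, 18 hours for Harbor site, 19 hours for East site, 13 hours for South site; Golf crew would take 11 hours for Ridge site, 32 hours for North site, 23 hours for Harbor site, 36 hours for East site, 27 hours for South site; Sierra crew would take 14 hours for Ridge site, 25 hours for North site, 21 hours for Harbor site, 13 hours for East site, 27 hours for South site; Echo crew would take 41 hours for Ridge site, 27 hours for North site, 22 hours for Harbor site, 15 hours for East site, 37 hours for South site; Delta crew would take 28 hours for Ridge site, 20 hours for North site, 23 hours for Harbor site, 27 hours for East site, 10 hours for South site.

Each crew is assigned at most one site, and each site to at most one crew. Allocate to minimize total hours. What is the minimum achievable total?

Minimum total: 79 hours

Optimal: Alpha crew→Harbor site (18 hours), Golf crew→Ridge site (11 hours), Sierra crew→North site (25 hours), Echo crew→East site (15 hours), Delta crew→South site (10 hours) — total 18+11+25+15+10 = 79 hours.
Column-greedy (each site in turn goes to its cheapest remaining crew) gives 99 hours, worse by 20.
Swapping Delta crew↔Sierra crew (Delta crew→North site 20 hours, Sierra crew→South site 27 hours) adds 12.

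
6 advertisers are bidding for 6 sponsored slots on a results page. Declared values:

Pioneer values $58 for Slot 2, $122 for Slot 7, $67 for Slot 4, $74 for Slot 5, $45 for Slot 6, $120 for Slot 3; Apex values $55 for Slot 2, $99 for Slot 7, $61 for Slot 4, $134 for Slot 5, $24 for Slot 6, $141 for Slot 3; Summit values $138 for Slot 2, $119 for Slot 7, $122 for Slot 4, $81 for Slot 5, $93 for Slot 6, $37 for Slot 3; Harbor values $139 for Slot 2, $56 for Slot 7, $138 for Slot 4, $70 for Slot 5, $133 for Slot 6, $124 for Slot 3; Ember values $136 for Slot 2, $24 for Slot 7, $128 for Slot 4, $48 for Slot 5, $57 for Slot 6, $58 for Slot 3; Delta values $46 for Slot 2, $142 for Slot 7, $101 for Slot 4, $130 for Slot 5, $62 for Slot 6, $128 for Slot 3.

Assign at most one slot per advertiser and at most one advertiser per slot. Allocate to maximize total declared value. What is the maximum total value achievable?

This is the linear assignment problem.
Optimal: Pioneer→Slot 3 ($120), Apex→Slot 5 ($134), Summit→Slot 2 ($138), Harbor→Slot 6 ($133), Ember→Slot 4 ($128), Delta→Slot 7 ($142) — total 120+134+138+133+128+142 = $795.
Row-greedy (each advertiser in turn takes its best remaining slot) gives $726, worse by 69.
Every other assignment is strictly worse.

Max total: $795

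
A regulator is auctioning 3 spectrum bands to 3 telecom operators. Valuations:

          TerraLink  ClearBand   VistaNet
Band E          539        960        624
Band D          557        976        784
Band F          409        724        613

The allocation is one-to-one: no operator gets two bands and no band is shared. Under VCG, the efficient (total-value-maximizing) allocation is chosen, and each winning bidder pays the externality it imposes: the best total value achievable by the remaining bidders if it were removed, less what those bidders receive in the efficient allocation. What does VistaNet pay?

VistaNet pays $148M.

Efficient allocation: TerraLink→Band F ($409M), ClearBand→Band E ($960M), VistaNet→Band D ($784M); total welfare W = $2153M.
VistaNet receives Band D at value $784M, so the others get W − 784 = $1369M.
Without VistaNet: best allocation of the remaining 2 bidders over all 3 bands is TerraLink→Band D ($557M), ClearBand→Band E ($960M), total $1517M.
VCG payment = (others' best without VistaNet) − (others' welfare with VistaNet) = 1517 − 1369 = $148M.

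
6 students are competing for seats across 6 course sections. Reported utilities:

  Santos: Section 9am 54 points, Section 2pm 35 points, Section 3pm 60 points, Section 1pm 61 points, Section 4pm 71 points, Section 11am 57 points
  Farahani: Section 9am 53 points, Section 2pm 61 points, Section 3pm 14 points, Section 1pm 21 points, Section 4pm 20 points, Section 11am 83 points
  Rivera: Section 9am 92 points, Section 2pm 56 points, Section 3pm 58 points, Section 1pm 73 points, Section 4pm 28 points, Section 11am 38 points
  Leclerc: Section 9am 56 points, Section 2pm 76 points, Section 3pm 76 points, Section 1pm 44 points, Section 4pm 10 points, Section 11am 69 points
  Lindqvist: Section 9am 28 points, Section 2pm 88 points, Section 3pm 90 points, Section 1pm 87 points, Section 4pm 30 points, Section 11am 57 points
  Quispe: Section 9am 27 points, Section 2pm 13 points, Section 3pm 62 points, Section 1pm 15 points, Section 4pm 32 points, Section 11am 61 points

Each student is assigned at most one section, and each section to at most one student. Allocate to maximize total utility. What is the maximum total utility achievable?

Maximum total: 471 points

This is the linear assignment problem.
Optimal: Santos→Section 4pm (71 points), Farahani→Section 11am (83 points), Rivera→Section 9am (92 points), Leclerc→Section 2pm (76 points), Lindqvist→Section 1pm (87 points), Quispe→Section 3pm (62 points) — total 71+83+92+76+87+62 = 471 points.
Row-greedy (each student in turn takes its best remaining section) gives 427 points, worse by 44.
Next-best assignment: Santos→Section 4pm, Farahani→Section 2pm, Rivera→Section 9am, Leclerc→Section 3pm, Lindqvist→Section 1pm, Quispe→Section 11am = 448 points.
Checked against all permutations: 471 points is optimal.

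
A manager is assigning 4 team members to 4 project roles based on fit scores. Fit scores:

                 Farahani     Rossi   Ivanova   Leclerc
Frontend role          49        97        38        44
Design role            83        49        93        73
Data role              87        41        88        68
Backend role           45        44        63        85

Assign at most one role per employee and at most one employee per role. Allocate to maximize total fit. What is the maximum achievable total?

Optimal: Farahani→Data role (87 pts), Rossi→Frontend role (97 pts), Ivanova→Design role (93 pts), Leclerc→Backend role (85 pts) — total 87+97+93+85 = 362 pts.

Maximum total: 362 pts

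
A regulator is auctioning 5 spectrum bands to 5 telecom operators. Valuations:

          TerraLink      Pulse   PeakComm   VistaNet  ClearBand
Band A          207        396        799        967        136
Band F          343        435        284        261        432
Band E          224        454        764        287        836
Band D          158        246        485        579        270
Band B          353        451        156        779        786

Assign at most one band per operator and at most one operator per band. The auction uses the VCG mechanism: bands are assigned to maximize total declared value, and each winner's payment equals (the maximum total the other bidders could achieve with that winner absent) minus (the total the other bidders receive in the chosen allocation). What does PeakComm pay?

PeakComm pays $251M.

Efficient allocation: TerraLink→Band D ($158M), Pulse→Band F ($435M), PeakComm→Band E ($764M), VistaNet→Band A ($967M), ClearBand→Band B ($786M); total welfare W = $3110M.
PeakComm receives Band E at value $764M, so the others get W − 764 = $2346M.
Without PeakComm: best allocation of the remaining 4 bidders over all 5 bands is TerraLink→Band F ($343M), Pulse→Band B ($451M), VistaNet→Band A ($967M), ClearBand→Band E ($836M), total $2597M.
VCG payment = (others' best without PeakComm) − (others' welfare with PeakComm) = 2597 − 2346 = $251M.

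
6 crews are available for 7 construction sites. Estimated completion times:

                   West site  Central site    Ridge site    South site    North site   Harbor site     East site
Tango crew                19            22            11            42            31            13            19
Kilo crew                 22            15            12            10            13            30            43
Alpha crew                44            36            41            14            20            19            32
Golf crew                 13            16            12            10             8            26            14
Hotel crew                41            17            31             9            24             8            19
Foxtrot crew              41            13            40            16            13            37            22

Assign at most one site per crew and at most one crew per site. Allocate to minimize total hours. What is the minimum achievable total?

This is the linear assignment problem.
Optimal: Tango crew→Ridge site (11 hours), Kilo crew→North site (13 hours), Alpha crew→South site (14 hours), Golf crew→West site (13 hours), Hotel crew→Harbor site (8 hours), Foxtrot crew→Central site (13 hours) — total 11+13+14+13+8+13 = 72 hours.
Column-greedy (each site in turn goes to its cheapest remaining crew) gives 78 hours, worse by 6.
Next-best assignment: Tango crew→Ridge site, Kilo crew→North site, Alpha crew→South site, Golf crew→East site, Hotel crew→Harbor site, Foxtrot crew→Central site = 73 hours.
Checked against all permutations: 72 hours is optimal.

Min total: 72 hours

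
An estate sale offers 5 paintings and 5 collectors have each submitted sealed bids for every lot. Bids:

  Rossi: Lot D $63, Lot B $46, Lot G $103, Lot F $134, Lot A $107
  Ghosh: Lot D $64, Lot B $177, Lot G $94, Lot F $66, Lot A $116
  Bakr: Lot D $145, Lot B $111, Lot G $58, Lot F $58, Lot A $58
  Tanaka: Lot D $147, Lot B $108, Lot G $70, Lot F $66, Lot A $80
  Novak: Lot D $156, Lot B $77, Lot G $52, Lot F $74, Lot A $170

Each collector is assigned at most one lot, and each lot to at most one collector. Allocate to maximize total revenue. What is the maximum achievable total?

This is a one-to-one assignment (maximum-weight bipartite matching).
Optimal: Rossi→Lot F ($134), Ghosh→Lot B ($177), Bakr→Lot D ($145), Tanaka→Lot G ($70), Novak→Lot A ($170) — total 134+177+145+70+170 = $696.
Row-greedy (each collector in turn takes its best remaining lot) gives $588, worse by 108.
Swapping Ghosh↔Rossi (Ghosh→Lot F $66, Rossi→Lot B $46) loses 199.
Checked against all permutations: $696 is optimal.

Max total: $696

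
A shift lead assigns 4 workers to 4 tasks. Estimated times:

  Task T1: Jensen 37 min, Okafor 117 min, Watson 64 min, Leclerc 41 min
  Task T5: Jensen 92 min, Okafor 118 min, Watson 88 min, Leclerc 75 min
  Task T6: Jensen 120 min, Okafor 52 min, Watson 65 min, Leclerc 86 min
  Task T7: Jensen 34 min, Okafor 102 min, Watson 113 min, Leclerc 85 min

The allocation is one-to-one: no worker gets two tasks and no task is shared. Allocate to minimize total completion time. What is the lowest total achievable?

Treat this as an assignment problem: match each worker to one task.
Optimal: Jensen→Task T7 (34 min), Okafor→Task T6 (52 min), Watson→Task T5 (88 min), Leclerc→Task T1 (41 min) — total 34+52+88+41 = 215 min.
Row-greedy (each worker in turn takes its cheapest remaining task) gives 225 min, worse by 10.
Swapping Jensen↔Okafor (Jensen→Task T6 120 min, Okafor→Task T7 102 min) adds 136.
Checked against all permutations: 215 min is optimal.

Minimum total: 215 min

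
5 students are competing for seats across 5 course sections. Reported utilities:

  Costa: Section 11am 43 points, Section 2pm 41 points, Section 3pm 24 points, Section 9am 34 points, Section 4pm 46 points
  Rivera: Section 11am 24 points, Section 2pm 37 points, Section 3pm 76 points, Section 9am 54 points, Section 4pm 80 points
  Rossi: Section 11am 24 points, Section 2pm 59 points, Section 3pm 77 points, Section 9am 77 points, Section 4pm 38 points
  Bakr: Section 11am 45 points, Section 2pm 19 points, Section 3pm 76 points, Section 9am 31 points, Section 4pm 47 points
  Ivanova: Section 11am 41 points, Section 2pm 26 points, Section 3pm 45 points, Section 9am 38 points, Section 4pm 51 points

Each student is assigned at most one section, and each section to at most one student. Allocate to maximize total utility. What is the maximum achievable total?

Optimal: Costa→Section 2pm (41 points), Rivera→Section 4pm (80 points), Rossi→Section 9am (77 points), Bakr→Section 3pm (76 points), Ivanova→Section 11am (41 points) — total 41+80+77+76+41 = 315 points.
Max-entry greedy (repeatedly take the single best remaining cell) gives 281 points, worse by 34.
Next-best assignment: Costa→Section 11am, Rivera→Section 4pm, Rossi→Section 9am, Bakr→Section 3pm, Ivanova→Section 2pm = 302 points.
Checked against all permutations: 315 points is optimal.

Max total: 315 points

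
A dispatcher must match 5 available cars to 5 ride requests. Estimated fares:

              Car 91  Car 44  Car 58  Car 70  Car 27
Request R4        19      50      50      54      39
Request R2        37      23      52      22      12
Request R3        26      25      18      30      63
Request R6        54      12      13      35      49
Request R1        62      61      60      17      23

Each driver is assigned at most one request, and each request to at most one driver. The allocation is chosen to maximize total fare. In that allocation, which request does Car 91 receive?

Car 91 receives Request R6.

Treat this as an assignment problem: match each driver to one request.
Optimal: Car 91→Request R6 ($54), Car 44→Request R1 ($61), Car 58→Request R2 ($52), Car 70→Request R4 ($54), Car 27→Request R3 ($63) — total 54+61+52+54+63 = $284.
Row-greedy (each driver in turn takes its best remaining request) gives $262, worse by 22.
No other one-to-one assignment exceeds $284.
Car 91's own top request is Request R1 ($62), but forcing Car 91→Request R1 and reassigning the rest optimally gives only $262 — worse by 22.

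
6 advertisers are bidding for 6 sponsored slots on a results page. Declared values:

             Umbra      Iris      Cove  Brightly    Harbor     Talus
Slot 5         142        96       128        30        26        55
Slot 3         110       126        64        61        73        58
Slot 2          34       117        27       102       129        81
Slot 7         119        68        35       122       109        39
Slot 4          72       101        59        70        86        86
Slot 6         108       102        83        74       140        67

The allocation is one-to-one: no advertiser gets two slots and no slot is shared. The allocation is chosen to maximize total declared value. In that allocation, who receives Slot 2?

Optimal: Umbra→Slot 3 ($110), Iris→Slot 2 ($117), Cove→Slot 5 ($128), Brightly→Slot 7 ($122), Harbor→Slot 6 ($140), Talus→Slot 4 ($86) — total 110+117+128+122+140+86 = $703.
Max-entry greedy (repeatedly take the single best remaining cell) gives $643, worse by 60.
Swapping Brightly↔Umbra (Brightly→Slot 3 $61, Umbra→Slot 7 $119) loses 52.
Iris's own top slot is Slot 3 ($126), but forcing Iris→Slot 3 and reassigning the rest optimally gives only $701 — worse by 2.

Iris receives Slot 2.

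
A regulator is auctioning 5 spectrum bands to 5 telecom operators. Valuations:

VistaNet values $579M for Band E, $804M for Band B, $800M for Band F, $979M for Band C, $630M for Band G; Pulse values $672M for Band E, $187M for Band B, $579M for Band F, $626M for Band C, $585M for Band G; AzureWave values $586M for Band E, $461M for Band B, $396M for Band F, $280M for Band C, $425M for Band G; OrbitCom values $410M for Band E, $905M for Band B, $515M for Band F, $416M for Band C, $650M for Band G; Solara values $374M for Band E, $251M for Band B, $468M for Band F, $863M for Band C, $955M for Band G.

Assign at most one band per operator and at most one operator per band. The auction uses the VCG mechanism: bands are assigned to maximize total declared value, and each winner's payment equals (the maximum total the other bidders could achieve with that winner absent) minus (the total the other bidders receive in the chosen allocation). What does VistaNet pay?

VistaNet pays $47M.

Efficient allocation: VistaNet→Band C ($979M), Pulse→Band F ($579M), AzureWave→Band E ($586M), OrbitCom→Band B ($905M), Solara→Band G ($955M); total welfare W = $4004M.
VistaNet receives Band C at value $979M, so the others get W − 979 = $3025M.
Without VistaNet: best allocation of the remaining 4 bidders over all 5 bands is Pulse→Band C ($626M), AzureWave→Band E ($586M), OrbitCom→Band B ($905M), Solara→Band G ($955M), total $3072M.
VCG payment = (others' best without VistaNet) − (others' welfare with VistaNet) = 3072 − 3025 = $47M.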